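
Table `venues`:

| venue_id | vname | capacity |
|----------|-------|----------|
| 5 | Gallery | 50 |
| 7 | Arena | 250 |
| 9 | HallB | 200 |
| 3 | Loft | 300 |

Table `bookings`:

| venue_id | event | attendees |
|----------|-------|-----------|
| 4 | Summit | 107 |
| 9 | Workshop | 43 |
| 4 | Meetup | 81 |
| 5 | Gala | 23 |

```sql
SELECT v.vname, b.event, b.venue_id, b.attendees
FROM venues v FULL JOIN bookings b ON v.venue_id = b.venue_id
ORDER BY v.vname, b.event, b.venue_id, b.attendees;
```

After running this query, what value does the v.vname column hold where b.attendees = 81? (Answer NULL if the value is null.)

NULL

FULL OUTER JOIN keeps every row from both sides; unmatched rows get NULL for the other side's columns.
Matching on v.venue_id = b.venue_id.
- venue_id=5: 1 matching b row(s), so 1 row(s) emitted.
- venue_id=7: no b row matches, row kept with b columns NULL.
- venue_id=9: 1 matching b row(s), so 1 row(s) emitted.
- venue_id=3: no b row matches, row kept with b columns NULL.
- plus 2 unmatched b row(s), each kept with NULL v columns.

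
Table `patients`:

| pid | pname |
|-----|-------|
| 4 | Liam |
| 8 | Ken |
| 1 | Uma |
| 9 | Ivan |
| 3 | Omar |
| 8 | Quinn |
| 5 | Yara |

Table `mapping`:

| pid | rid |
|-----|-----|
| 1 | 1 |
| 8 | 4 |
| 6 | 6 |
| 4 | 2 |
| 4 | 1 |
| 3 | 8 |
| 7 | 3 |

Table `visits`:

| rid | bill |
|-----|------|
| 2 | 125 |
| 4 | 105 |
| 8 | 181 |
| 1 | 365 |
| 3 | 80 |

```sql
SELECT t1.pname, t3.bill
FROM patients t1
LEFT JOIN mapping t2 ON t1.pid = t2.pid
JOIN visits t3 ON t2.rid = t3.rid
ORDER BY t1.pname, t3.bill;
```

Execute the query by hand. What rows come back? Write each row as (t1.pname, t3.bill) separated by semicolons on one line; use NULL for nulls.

Evaluate left to right. First `patients t1 LEFT JOIN mapping t2` on pid: 8 row(s).
Then INNER JOIN `visits t3` on rid: keep only rows whose t2.rid appears in t3.

(Ken, 105); (Liam, 125); (Liam, 365); (Omar, 181); (Quinn, 105); (Uma, 365)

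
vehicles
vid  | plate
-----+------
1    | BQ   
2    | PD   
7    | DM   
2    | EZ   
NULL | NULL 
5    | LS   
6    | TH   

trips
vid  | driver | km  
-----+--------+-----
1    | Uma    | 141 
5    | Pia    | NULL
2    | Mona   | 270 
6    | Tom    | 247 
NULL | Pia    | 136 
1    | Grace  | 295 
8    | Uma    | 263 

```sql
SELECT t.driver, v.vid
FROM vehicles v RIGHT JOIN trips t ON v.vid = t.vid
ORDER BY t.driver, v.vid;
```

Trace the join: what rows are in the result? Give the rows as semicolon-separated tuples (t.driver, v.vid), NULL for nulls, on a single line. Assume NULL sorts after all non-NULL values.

RIGHT JOIN keeps every row from `trips`; unmatched rows get NULL for `vehicles`'s columns.
Matching on v.vid = t.vid. A NULL in a compared column never satisfies the condition.
Matched pairs: 6; unmatched t rows kept: 2.

(Grace, 1); (Mona, 2); (Mona, 2); (Pia, 5); (Pia, NULL); (Tom, 6); (Uma, 1); (Uma, NULL)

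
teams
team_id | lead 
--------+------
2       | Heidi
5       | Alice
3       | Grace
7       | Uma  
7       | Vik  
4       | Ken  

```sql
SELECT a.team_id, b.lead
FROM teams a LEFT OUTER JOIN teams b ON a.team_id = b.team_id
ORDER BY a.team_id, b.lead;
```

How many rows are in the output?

LEFT JOIN keeps every row from `teams a`; unmatched rows get NULL for `teams b`'s columns.
Matching on a.team_id = b.team_id.
Matched pairs: 8; unmatched a rows kept: 0.
Total: 8 rows.

8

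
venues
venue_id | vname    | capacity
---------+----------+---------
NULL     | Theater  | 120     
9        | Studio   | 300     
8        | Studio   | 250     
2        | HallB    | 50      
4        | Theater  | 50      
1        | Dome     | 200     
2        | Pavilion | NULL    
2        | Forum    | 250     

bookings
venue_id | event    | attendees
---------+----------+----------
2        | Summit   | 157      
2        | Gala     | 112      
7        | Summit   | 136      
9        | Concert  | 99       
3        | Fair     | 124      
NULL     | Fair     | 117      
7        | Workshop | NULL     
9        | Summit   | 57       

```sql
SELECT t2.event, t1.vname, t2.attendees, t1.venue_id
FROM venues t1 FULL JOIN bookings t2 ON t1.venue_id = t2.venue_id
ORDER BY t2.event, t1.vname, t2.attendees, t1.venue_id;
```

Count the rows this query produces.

FULL OUTER JOIN keeps every row from both sides; unmatched rows get NULL for the other side's columns.
Matching on t1.venue_id = t2.venue_id. A NULL in a compared column never satisfies the condition.
- venue_id=NULL: no t2 row matches, row kept with t2 columns NULL.
- venue_id=9: 2 matching t2 row(s), so 2 row(s) emitted.
- venue_id=8: no t2 row matches, row kept with t2 columns NULL.
- venue_id=2: 2 matching t2 row(s), so 2 row(s) emitted.
- venue_id=4: no t2 row matches, row kept with t2 columns NULL.
- venue_id=1: no t2 row matches, row kept with t2 columns NULL.
- venue_id=2: 2 matching t2 row(s), so 2 row(s) emitted.
- venue_id=2: 2 matching t2 row(s), so 2 row(s) emitted.
- plus 4 unmatched t2 row(s), each kept with NULL t1 columns.
Total: 8 matched + 8 padded = 16 rows.

16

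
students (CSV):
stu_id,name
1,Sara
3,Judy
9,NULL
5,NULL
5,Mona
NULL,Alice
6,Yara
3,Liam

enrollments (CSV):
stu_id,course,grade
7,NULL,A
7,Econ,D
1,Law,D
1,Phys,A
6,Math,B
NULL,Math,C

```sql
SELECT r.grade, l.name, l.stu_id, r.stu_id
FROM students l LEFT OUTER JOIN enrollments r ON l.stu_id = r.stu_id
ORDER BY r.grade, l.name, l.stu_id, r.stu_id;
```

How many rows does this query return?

LEFT JOIN keeps every row from `students`; unmatched rows get NULL for `enrollments`'s columns.
Matching on l.stu_id = r.stu_id. A NULL in a compared column never satisfies the condition.
- l (stu_id=1) pairs with 2 row(s) of r.
- l (stu_id=3) has no partner → padded with NULL.
- l (stu_id=9) has no partner → padded with NULL.
- l (stu_id=5) has no partner → padded with NULL.
- l (stu_id=5) has no partner → padded with NULL.
- l (stu_id=NULL) has no partner → padded with NULL.
- l (stu_id=6) pairs with 1 row(s) of r.
- l (stu_id=3) has no partner → padded with NULL.
Total: 3 matched + 6 padded = 9 rows.

9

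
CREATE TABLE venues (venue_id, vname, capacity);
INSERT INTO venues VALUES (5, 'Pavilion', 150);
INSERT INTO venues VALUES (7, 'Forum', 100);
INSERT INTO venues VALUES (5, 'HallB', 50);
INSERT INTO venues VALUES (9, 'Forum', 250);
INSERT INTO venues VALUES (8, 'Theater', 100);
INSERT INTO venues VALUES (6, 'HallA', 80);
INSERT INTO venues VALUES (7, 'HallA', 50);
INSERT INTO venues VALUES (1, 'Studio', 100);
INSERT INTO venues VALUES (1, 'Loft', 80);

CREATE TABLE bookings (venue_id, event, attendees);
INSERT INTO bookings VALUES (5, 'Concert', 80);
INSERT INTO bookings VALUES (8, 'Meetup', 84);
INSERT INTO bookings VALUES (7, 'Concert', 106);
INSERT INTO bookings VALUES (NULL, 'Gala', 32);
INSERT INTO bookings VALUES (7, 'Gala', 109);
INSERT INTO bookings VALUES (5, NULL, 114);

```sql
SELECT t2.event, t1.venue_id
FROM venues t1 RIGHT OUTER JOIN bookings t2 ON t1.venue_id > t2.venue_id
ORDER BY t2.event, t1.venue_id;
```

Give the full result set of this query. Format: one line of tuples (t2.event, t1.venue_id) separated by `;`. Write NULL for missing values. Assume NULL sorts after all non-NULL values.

RIGHT JOIN keeps every row from `bookings`; unmatched rows get NULL for `venues`'s columns.
Matching on t1.venue_id > t2.venue_id. A NULL in a compared column never satisfies the condition.
- t1 row (venue_id=5): no match.
- t1 row (venue_id=7): matches 2 t2 row(s) → 2 output row(s).
- t1 row (venue_id=5): no match.
- t1 row (venue_id=9): matches 5 t2 row(s) → 5 output row(s).
- t1 row (venue_id=8): matches 4 t2 row(s) → 4 output row(s).
- t1 row (venue_id=6): matches 2 t2 row(s) → 2 output row(s).
- t1 row (venue_id=7): matches 2 t2 row(s) → 2 output row(s).
- t1 row (venue_id=1): no match.
- t1 row (venue_id=1): no match.
- plus 1 unmatched t2 row(s), each kept with NULL t1 columns.

(Concert, 6); (Concert, 7); (Concert, 7); (Concert, 8); (Concert, 8); (Concert, 9); (Concert, 9); (Gala, 8); (Gala, 9); (Gala, NULL); (Meetup, 9); (NULL, 6); (NULL, 7); (NULL, 7); (NULL, 8); (NULL, 9)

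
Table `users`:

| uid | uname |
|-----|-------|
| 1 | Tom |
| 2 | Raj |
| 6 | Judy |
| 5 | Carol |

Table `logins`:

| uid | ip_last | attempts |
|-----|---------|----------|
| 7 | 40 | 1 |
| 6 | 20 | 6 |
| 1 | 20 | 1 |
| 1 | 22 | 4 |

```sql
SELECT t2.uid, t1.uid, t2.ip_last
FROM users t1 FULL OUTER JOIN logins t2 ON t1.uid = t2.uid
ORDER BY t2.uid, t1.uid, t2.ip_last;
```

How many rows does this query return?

6

FULL OUTER JOIN keeps every row from both sides; unmatched rows get NULL for the other side's columns.
Matching on t1.uid = t2.uid.
- uid=1: 2 matching t2 row(s), so 2 row(s) emitted.
- uid=2: no t2 row matches, row kept with t2 columns NULL.
- uid=6: 1 matching t2 row(s), so 1 row(s) emitted.
- uid=5: no t2 row matches, row kept with t2 columns NULL.
- plus 1 unmatched t2 row(s), each kept with NULL t1 columns.
Total: 3 matched + 3 padded = 6 rows.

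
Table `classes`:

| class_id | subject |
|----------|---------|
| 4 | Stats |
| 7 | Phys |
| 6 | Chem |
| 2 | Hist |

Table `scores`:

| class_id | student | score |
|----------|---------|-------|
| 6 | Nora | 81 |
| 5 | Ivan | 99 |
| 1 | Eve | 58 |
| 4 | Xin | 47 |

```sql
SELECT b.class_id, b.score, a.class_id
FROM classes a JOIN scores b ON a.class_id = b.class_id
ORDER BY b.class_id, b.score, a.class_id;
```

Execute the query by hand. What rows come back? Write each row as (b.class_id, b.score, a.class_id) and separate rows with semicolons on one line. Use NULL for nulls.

INNER JOIN keeps only pairs where the ON condition holds.
Matching on a.class_id = b.class_id.
- a[0] class_id=4 → 1 match(es) in b → 1 row(s).
- a[1] class_id=7 → no match; dropped.
- a[2] class_id=6 → 1 match(es) in b → 1 row(s).
- a[3] class_id=2 → no match; dropped.
After projecting and ordering:
b.class_id | b.score | a.class_id
4 | 47 | 4
6 | 81 | 6

(4, 47, 4); (6, 81, 6)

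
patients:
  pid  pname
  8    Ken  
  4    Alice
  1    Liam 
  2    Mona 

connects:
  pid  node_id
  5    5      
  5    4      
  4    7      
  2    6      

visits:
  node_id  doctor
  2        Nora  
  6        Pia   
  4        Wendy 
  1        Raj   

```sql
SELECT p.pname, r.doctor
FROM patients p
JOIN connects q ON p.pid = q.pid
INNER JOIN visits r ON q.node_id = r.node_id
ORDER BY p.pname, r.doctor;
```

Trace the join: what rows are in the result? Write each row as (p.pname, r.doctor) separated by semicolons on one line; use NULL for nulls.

(Mona, Pia)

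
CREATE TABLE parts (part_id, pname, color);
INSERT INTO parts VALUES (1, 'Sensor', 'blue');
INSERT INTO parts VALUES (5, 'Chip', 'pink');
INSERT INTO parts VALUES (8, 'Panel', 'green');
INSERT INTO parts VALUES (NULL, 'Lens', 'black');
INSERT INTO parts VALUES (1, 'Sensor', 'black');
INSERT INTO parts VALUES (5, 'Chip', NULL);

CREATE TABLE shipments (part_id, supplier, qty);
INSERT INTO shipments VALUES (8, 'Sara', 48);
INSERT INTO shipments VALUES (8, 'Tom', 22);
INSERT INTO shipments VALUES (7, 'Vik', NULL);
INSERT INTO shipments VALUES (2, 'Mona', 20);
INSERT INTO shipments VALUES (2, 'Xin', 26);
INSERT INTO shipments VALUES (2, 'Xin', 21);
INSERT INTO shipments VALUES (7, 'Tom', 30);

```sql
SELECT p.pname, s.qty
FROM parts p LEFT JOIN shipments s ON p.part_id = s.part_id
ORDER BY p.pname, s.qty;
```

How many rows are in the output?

LEFT JOIN keeps every row from `parts`; unmatched rows get NULL for `shipments`'s columns.
Matching on p.part_id = s.part_id. A NULL in a compared column never satisfies the condition.
- part_id=1: no s row matches, row kept with s columns NULL.
- part_id=5: no s row matches, row kept with s columns NULL.
- part_id=8: 2 matching s row(s), so 2 row(s) emitted.
- part_id=NULL: no s row matches, row kept with s columns NULL.
- part_id=1: no s row matches, row kept with s columns NULL.
- part_id=5: no s row matches, row kept with s columns NULL.
Total: 2 matched + 5 padded = 7 rows.

7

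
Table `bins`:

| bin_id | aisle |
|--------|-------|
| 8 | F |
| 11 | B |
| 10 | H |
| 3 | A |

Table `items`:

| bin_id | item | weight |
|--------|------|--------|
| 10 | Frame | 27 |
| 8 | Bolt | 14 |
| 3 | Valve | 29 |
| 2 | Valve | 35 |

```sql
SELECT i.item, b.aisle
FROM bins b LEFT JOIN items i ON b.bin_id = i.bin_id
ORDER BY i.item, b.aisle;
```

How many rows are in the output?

4

LEFT JOIN keeps every row from `bins`; unmatched rows get NULL for `items`'s columns.
Matching on b.bin_id = i.bin_id.
- b (bin_id=8) pairs with 1 row(s) of i.
- b (bin_id=11) has no partner → padded with NULL.
- b (bin_id=10) pairs with 1 row(s) of i.
- b (bin_id=3) pairs with 1 row(s) of i.
Total: 3 matched + 1 padded = 4 rows.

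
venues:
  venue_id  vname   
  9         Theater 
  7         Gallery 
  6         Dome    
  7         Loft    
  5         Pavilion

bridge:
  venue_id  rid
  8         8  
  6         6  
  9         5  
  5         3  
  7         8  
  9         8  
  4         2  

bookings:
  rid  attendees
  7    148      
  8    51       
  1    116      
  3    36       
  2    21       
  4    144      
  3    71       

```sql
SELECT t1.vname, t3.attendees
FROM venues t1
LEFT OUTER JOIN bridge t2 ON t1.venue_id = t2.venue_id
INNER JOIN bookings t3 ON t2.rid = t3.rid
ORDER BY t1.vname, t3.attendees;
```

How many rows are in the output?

5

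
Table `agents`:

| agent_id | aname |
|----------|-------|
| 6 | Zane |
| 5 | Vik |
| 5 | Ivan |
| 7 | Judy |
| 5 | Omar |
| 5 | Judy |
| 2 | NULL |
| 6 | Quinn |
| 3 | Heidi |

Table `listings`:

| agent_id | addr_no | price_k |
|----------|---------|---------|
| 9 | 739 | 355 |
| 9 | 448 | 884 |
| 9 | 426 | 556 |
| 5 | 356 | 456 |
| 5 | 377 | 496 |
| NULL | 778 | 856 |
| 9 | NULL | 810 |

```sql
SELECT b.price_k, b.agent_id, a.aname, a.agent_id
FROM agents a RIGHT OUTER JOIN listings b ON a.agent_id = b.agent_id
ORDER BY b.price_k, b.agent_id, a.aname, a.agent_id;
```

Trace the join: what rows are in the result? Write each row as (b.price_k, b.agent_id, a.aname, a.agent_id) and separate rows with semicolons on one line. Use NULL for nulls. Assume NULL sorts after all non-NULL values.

RIGHT JOIN keeps every row from `listings`; unmatched rows get NULL for `agents`'s columns.
Matching on a.agent_id = b.agent_id. A NULL in a compared column never satisfies the condition.
Matched pairs: 8; unmatched b rows kept: 5.

(355, 9, NULL, NULL); (456, 5, Ivan, 5); (456, 5, Judy, 5); (456, 5, Omar, 5); (456, 5, Vik, 5); (496, 5, Ivan, 5); (496, 5, Judy, 5); (496, 5, Omar, 5); (496, 5, Vik, 5); (556, 9, NULL, NULL); (810, 9, NULL, NULL); (856, NULL, NULL, NULL); (884, 9, NULL, NULL)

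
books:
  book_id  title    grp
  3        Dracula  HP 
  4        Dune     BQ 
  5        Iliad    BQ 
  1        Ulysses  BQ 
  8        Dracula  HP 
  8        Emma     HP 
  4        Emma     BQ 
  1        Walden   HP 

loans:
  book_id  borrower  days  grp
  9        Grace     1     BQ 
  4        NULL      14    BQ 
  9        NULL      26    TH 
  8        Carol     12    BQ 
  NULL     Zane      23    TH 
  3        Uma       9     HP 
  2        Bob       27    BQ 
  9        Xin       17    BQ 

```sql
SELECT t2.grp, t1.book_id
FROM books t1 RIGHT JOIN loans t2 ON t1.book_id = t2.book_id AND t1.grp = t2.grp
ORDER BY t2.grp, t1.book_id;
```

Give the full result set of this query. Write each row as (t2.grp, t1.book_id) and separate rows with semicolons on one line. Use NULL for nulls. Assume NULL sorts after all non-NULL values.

(BQ, 4); (BQ, 4); (BQ, NULL); (BQ, NULL); (BQ, NULL); (BQ, NULL); (HP, 3); (TH, NULL); (TH, NULL)

RIGHT JOIN keeps every row from `loans`; unmatched rows get NULL for `books`'s columns.
Matching on t1.book_id = t2.book_id AND t1.grp = t2.grp. A NULL in a compared column never satisfies the condition.
- t1 row (book_id=3, grp=HP): matches 1 t2 row(s) → 1 output row(s).
- t1 row (book_id=4, grp=BQ): matches 1 t2 row(s) → 1 output row(s).
- t1 row (book_id=5, grp=BQ): no match.
- t1 row (book_id=1, grp=BQ): no match.
- t1 row (book_id=8, grp=HP): no match.
- t1 row (book_id=8, grp=HP): no match.
- t1 row (book_id=4, grp=BQ): matches 1 t2 row(s) → 1 output row(s).
- t1 row (book_id=1, grp=HP): no match.
- 6 row(s) from t2 found no t1 partner → padded with NULL.
After projecting and ordering:
t2.grp | t1.book_id
BQ | 4
BQ | 4
BQ | NULL
BQ | NULL
BQ | NULL
BQ | NULL
HP | 3
TH | NULL
TH | NULL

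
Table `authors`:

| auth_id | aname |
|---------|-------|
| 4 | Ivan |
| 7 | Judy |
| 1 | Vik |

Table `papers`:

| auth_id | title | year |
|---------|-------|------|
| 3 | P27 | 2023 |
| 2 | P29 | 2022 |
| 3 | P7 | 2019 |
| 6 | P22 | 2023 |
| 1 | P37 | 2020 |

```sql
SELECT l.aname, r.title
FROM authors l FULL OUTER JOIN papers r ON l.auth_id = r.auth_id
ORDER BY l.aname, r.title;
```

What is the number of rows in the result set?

7

FULL OUTER JOIN keeps every row from both sides; unmatched rows get NULL for the other side's columns.
Matching on l.auth_id = r.auth_id.
- l (auth_id=4) has no partner → padded with NULL.
- l (auth_id=7) has no partner → padded with NULL.
- l (auth_id=1) pairs with 1 row(s) of r.
- plus 4 unmatched r row(s), each kept with NULL l columns.
Total: 1 matched + 6 padded = 7 rows.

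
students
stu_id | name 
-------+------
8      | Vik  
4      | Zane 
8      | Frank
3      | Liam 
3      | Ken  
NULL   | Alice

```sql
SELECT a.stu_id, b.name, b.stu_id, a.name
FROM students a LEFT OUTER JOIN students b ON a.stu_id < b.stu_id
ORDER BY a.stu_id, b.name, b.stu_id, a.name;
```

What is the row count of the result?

11

LEFT JOIN keeps every row from `students a`; unmatched rows get NULL for `students b`'s columns.
Matching on a.stu_id < b.stu_id. A NULL in a compared column never satisfies the condition.
- a[0] stu_id=8 → no match; kept with NULLs on the b side.
- a[1] stu_id=4 → 2 match(es) in b → 2 row(s).
- a[2] stu_id=8 → no match; kept with NULLs on the b side.
- a[3] stu_id=3 → 3 match(es) in b → 3 row(s).
- a[4] stu_id=3 → 3 match(es) in b → 3 row(s).
- a[5] stu_id=NULL → no match; kept with NULLs on the b side.
Total: 8 matched + 3 padded = 11 rows.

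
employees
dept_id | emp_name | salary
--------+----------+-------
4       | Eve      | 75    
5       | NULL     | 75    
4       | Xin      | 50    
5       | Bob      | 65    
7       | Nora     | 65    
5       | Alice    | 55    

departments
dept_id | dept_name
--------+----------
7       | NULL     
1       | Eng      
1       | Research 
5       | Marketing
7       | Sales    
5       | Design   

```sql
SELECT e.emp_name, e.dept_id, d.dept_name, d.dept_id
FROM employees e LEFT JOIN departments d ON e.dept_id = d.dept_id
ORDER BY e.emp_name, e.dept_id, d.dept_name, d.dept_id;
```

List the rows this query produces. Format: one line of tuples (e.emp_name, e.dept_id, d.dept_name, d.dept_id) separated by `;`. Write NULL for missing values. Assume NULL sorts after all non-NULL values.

(Alice, 5, Design, 5); (Alice, 5, Marketing, 5); (Bob, 5, Design, 5); (Bob, 5, Marketing, 5); (Eve, 4, NULL, NULL); (Nora, 7, Sales, 7); (Nora, 7, NULL, 7); (Xin, 4, NULL, NULL); (NULL, 5, Design, 5); (NULL, 5, Marketing, 5)

LEFT JOIN keeps every row from `employees`; unmatched rows get NULL for `departments`'s columns.
Matching on e.dept_id = d.dept_id.
Matched pairs: 8; unmatched e rows kept: 2.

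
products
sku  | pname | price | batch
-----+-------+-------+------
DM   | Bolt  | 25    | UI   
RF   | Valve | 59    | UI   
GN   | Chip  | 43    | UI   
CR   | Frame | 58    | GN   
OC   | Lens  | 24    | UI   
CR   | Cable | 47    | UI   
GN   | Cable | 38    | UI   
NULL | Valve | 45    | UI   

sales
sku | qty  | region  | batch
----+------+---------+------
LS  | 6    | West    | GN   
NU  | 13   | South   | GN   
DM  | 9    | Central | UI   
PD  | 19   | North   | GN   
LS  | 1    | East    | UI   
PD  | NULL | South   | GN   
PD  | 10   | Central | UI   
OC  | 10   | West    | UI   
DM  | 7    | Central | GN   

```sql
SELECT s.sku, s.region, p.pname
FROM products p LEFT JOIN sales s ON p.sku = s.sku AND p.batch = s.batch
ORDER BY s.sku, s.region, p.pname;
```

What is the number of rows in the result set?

8

LEFT JOIN keeps every row from `products`; unmatched rows get NULL for `sales`'s columns.
Matching on p.sku = s.sku AND p.batch = s.batch. A NULL in a compared column never satisfies the condition.
Matched pairs: 2; unmatched p rows kept: 6.
Total: 2 matched + 6 padded = 8 rows.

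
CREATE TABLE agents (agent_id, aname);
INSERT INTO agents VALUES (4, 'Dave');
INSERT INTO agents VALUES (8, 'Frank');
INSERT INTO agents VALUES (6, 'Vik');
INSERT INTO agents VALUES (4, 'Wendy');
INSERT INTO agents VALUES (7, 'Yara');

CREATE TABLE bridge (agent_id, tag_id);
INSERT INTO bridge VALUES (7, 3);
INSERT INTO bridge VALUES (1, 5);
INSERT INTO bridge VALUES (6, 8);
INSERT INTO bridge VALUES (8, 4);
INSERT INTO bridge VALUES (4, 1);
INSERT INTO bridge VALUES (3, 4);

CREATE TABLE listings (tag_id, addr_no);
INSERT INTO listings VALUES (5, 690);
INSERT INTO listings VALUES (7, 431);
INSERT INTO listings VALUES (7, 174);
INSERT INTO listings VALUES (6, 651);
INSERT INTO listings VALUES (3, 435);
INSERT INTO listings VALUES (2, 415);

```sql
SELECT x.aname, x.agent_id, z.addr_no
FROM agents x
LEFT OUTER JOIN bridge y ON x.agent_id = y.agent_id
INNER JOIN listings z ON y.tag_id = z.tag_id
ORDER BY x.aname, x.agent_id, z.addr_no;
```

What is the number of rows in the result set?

1

Evaluate left to right. First `agents x LEFT JOIN bridge y` on agent_id: 5 row(s).
Then INNER JOIN `listings z` on tag_id: keep only rows whose y.tag_id appears in z.
Result: 1 row(s).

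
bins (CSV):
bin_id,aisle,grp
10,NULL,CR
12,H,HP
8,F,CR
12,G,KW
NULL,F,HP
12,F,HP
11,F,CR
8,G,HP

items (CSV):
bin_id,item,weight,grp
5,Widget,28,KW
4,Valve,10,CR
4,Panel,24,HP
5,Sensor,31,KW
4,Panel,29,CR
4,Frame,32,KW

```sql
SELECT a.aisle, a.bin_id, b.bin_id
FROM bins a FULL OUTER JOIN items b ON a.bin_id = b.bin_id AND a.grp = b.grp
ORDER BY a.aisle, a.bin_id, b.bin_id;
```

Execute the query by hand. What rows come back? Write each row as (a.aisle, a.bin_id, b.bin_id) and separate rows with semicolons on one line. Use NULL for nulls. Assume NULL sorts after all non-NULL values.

(F, 8, NULL); (F, 11, NULL); (F, 12, NULL); (F, NULL, NULL); (G, 8, NULL); (G, 12, NULL); (H, 12, NULL); (NULL, 10, NULL); (NULL, NULL, 4); (NULL, NULL, 4); (NULL, NULL, 4); (NULL, NULL, 4); (NULL, NULL, 5); (NULL, NULL, 5)

FULL OUTER JOIN keeps every row from both sides; unmatched rows get NULL for the other side's columns.
Matching on a.bin_id = b.bin_id AND a.grp = b.grp. A NULL in a compared column never satisfies the condition.
- a[0] bin_id=10, grp=CR → no match; kept with NULLs on the b side.
- a[1] bin_id=12, grp=HP → no match; kept with NULLs on the b side.
- a[2] bin_id=8, grp=CR → no match; kept with NULLs on the b side.
- a[3] bin_id=12, grp=KW → no match; kept with NULLs on the b side.
- a[4] bin_id=NULL, grp=HP → no match; kept with NULLs on the b side.
- a[5] bin_id=12, grp=HP → no match; kept with NULLs on the b side.
- a[6] bin_id=11, grp=CR → no match; kept with NULLs on the b side.
- a[7] bin_id=8, grp=HP → no match; kept with NULLs on the b side.
- 6 b row(s) had no a match → kept, a columns NULL.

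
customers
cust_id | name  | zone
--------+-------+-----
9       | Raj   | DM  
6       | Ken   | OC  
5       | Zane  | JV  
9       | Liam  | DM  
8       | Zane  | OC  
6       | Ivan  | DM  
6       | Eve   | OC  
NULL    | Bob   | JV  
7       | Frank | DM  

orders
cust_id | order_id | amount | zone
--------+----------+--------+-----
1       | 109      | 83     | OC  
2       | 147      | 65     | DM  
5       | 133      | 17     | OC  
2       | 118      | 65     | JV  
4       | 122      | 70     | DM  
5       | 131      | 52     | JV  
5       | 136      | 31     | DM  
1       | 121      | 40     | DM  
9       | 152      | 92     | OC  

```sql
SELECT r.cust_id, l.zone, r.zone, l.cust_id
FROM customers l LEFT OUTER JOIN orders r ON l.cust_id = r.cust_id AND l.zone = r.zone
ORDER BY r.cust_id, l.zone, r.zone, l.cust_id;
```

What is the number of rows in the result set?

LEFT JOIN keeps every row from `customers`; unmatched rows get NULL for `orders`'s columns.
Matching on l.cust_id = r.cust_id AND l.zone = r.zone. A NULL in a compared column never satisfies the condition.
- l row (cust_id=9, zone=DM): no match → kept, r columns NULL.
- l row (cust_id=6, zone=OC): no match → kept, r columns NULL.
- l row (cust_id=5, zone=JV): matches 1 r row(s) → 1 output row(s).
- l row (cust_id=9, zone=DM): no match → kept, r columns NULL.
- l row (cust_id=8, zone=OC): no match → kept, r columns NULL.
- l row (cust_id=6, zone=DM): no match → kept, r columns NULL.
- l row (cust_id=6, zone=OC): no match → kept, r columns NULL.
- l row (cust_id=NULL, zone=JV): no match → kept, r columns NULL.
- l row (cust_id=7, zone=DM): no match → kept, r columns NULL.
Total: 1 matched + 8 padded = 9 rows.

9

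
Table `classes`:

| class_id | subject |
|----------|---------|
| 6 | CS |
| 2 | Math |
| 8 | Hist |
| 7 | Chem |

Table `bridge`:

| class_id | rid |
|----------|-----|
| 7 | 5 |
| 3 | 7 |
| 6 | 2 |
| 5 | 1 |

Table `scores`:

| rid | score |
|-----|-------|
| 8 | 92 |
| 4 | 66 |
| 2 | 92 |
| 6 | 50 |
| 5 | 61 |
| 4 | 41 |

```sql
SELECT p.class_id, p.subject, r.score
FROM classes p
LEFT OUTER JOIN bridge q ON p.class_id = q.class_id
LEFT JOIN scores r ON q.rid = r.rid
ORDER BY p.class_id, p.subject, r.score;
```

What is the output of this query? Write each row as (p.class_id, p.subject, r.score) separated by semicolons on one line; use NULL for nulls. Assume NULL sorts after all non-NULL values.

(2, Math, NULL); (6, CS, 92); (7, Chem, 61); (8, Hist, NULL)

Evaluate left to right. First `classes p LEFT JOIN bridge q` on class_id: 4 row(s).
Then LEFT JOIN `scores r` on rid: each of those 4 rows is kept; rows whose q.rid has no match in r get NULL for r's columns.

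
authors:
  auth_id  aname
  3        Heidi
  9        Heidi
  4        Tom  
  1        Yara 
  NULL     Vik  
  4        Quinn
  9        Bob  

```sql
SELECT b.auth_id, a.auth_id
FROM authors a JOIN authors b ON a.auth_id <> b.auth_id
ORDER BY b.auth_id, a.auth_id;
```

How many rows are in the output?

26

INNER JOIN keeps only pairs where the ON condition holds.
Matching on a.auth_id <> b.auth_id. A NULL in a compared column never satisfies the condition.
Matched pairs: 26.
Total: 26 rows.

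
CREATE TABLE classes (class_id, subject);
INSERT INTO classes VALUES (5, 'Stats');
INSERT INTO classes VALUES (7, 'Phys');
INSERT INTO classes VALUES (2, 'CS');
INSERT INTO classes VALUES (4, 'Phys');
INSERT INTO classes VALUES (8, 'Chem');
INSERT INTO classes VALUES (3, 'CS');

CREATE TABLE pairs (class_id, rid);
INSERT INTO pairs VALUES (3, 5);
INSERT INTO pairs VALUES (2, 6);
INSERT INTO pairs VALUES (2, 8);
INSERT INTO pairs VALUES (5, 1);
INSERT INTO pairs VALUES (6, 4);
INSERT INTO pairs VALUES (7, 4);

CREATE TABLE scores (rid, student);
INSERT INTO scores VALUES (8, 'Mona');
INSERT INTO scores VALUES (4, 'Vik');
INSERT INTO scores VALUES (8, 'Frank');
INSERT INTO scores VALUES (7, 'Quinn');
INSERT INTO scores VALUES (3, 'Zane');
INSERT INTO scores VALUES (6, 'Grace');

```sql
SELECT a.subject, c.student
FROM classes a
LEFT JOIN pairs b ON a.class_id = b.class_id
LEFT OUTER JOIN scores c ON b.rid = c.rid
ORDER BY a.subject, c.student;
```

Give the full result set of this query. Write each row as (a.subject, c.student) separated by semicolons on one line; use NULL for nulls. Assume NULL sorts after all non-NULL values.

(CS, Frank); (CS, Grace); (CS, Mona); (CS, NULL); (Chem, NULL); (Phys, Vik); (Phys, NULL); (Stats, NULL)

Joins associate left-to-right: classes LEFT JOIN pairs on class_id gives 7 intermediate row(s).
Then LEFT JOIN `scores c` on rid: each of those 7 rows is kept; rows whose b.rid has no match in c get NULL for c's columns.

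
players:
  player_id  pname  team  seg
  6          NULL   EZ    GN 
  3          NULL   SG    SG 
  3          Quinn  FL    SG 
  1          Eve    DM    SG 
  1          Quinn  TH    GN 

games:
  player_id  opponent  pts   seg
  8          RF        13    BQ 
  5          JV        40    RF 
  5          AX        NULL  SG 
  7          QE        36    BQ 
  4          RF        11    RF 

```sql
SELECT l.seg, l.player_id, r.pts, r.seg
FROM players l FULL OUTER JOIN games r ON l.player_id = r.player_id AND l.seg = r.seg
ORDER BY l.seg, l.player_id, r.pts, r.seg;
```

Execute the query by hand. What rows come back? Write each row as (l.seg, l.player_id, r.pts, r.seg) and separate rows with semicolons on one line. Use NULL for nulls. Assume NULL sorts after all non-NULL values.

FULL OUTER JOIN keeps every row from both sides; unmatched rows get NULL for the other side's columns.
Matching on l.player_id = r.player_id AND l.seg = r.seg.
- l[0] player_id=6, seg=GN → no match; kept with NULLs on the r side.
- l[1] player_id=3, seg=SG → no match; kept with NULLs on the r side.
- l[2] player_id=3, seg=SG → no match; kept with NULLs on the r side.
- l[3] player_id=1, seg=SG → no match; kept with NULLs on the r side.
- l[4] player_id=1, seg=GN → no match; kept with NULLs on the r side.
- 5 r row(s) had no l match → kept, l columns NULL.
After projecting and ordering:
l.seg | l.player_id | r.pts | r.seg
GN | 1 | NULL | NULL
GN | 6 | NULL | NULL
SG | 1 | NULL | NULL
SG | 3 | NULL | NULL
SG | 3 | NULL | NULL
NULL | NULL | 11 | RF
NULL | NULL | 13 | BQ
NULL | NULL | 36 | BQ
NULL | NULL | 40 | RF
NULL | NULL | NULL | SG

(GN, 1, NULL, NULL); (GN, 6, NULL, NULL); (SG, 1, NULL, NULL); (SG, 3, NULL, NULL); (SG, 3, NULL, NULL); (NULL, NULL, 11, RF); (NULL, NULL, 13, BQ); (NULL, NULL, 36, BQ); (NULL, NULL, 40, RF); (NULL, NULL, NULL, SG)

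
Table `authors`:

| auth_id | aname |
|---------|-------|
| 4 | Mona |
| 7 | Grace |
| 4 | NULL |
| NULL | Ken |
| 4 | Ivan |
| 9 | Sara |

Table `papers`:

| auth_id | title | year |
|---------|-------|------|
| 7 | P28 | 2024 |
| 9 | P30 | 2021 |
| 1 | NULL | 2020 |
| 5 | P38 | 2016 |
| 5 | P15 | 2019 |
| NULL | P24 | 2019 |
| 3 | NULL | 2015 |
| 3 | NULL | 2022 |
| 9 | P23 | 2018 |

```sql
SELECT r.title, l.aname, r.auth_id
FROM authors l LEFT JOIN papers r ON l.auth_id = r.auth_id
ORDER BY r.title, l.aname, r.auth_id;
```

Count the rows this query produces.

LEFT JOIN keeps every row from `authors`; unmatched rows get NULL for `papers`'s columns.
Matching on l.auth_id = r.auth_id. A NULL in a compared column never satisfies the condition.
- auth_id=4: no r row matches, row kept with r columns NULL.
- auth_id=7: 1 matching r row(s), so 1 row(s) emitted.
- auth_id=4: no r row matches, row kept with r columns NULL.
- auth_id=NULL: no r row matches, row kept with r columns NULL.
- auth_id=4: no r row matches, row kept with r columns NULL.
- auth_id=9: 2 matching r row(s), so 2 row(s) emitted.
Total: 3 matched + 4 padded = 7 rows.

7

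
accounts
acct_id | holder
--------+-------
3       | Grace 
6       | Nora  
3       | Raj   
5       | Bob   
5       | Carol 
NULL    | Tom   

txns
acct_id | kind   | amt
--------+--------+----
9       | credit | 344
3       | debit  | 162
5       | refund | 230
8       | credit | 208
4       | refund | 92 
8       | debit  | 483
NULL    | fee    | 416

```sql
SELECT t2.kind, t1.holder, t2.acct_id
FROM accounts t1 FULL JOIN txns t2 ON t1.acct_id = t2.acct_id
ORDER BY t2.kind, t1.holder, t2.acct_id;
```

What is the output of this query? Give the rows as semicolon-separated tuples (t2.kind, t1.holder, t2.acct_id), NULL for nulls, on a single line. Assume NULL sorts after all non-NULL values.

(credit, NULL, 8); (credit, NULL, 9); (debit, Grace, 3); (debit, Raj, 3); (debit, NULL, 8); (fee, NULL, NULL); (refund, Bob, 5); (refund, Carol, 5); (refund, NULL, 4); (NULL, Nora, NULL); (NULL, Tom, NULL)

FULL OUTER JOIN keeps every row from both sides; unmatched rows get NULL for the other side's columns.
Matching on t1.acct_id = t2.acct_id. A NULL in a compared column never satisfies the condition.
- t1[0] acct_id=3 → 1 match(es) in t2 → 1 row(s).
- t1[1] acct_id=6 → no match; kept with NULLs on the t2 side.
- t1[2] acct_id=3 → 1 match(es) in t2 → 1 row(s).
- t1[3] acct_id=5 → 1 match(es) in t2 → 1 row(s).
- t1[4] acct_id=5 → 1 match(es) in t2 → 1 row(s).
- t1[5] acct_id=NULL → no match; kept with NULLs on the t2 side.
- 5 row(s) from t2 found no t1 partner → padded with NULL.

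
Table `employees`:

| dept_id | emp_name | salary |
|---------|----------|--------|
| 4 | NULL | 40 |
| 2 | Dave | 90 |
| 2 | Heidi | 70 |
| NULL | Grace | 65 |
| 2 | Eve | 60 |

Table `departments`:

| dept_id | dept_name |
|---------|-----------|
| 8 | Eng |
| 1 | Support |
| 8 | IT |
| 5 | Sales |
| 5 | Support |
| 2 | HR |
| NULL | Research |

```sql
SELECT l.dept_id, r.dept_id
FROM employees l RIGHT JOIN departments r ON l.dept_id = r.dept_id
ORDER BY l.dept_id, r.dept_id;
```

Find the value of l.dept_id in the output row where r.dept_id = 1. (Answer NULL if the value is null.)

RIGHT JOIN keeps every row from `departments`; unmatched rows get NULL for `employees`'s columns.
Matching on l.dept_id = r.dept_id. A NULL in a compared column never satisfies the condition.
- dept_id=4: no matching r row.
- dept_id=2: 1 matching r row(s), so 1 row(s) emitted.
- dept_id=2: 1 matching r row(s), so 1 row(s) emitted.
- dept_id=NULL: no matching r row.
- dept_id=2: 1 matching r row(s), so 1 row(s) emitted.
- 6 row(s) from r found no l partner → padded with NULL.

NULL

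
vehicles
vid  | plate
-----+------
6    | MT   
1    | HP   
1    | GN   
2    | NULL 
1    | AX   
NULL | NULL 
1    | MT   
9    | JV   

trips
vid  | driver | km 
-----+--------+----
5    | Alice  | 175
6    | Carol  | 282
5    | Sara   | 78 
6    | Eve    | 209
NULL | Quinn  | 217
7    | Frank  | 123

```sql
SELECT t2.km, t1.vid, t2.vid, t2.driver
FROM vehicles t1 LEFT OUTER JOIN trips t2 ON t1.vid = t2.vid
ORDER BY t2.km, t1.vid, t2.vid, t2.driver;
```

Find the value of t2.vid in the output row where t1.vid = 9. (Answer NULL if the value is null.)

LEFT JOIN keeps every row from `vehicles`; unmatched rows get NULL for `trips`'s columns.
Matching on t1.vid = t2.vid. A NULL in a compared column never satisfies the condition.
Matched pairs: 2; unmatched t1 rows kept: 7.

NULL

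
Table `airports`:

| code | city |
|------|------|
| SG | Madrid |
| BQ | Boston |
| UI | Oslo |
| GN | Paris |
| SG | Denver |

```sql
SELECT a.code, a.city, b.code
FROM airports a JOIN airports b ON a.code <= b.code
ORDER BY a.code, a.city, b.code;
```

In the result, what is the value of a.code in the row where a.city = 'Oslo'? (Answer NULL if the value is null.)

UI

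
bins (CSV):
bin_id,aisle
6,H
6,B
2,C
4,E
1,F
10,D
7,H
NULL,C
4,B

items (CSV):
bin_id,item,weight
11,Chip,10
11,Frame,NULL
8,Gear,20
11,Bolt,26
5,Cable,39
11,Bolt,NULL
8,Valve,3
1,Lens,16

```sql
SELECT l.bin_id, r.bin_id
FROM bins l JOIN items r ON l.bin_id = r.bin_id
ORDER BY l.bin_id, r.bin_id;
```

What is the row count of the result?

1

INNER JOIN keeps only pairs where the ON condition holds.
Matching on l.bin_id = r.bin_id. A NULL in a compared column never satisfies the condition.
- l (bin_id=6) has no partner → excluded.
- l (bin_id=6) has no partner → excluded.
- l (bin_id=2) has no partner → excluded.
- l (bin_id=4) has no partner → excluded.
- l (bin_id=1) pairs with 1 row(s) of r.
- l (bin_id=10) has no partner → excluded.
- l (bin_id=7) has no partner → excluded.
- l (bin_id=NULL) has no partner → excluded.
- l (bin_id=4) has no partner → excluded.
Total: 1 rows.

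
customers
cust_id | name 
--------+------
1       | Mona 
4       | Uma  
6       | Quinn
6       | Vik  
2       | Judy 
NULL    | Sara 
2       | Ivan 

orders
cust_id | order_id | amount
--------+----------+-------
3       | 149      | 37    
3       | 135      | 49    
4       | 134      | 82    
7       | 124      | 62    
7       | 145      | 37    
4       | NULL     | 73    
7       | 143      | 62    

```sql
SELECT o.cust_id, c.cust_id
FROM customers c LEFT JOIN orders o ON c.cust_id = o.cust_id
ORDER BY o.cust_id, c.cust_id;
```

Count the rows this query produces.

8

LEFT JOIN keeps every row from `customers`; unmatched rows get NULL for `orders`'s columns.
Matching on c.cust_id = o.cust_id. A NULL in a compared column never satisfies the condition.
- c row (cust_id=1): no match → kept, o columns NULL.
- c row (cust_id=4): matches 2 o row(s) → 2 output row(s).
- c row (cust_id=6): no match → kept, o columns NULL.
- c row (cust_id=6): no match → kept, o columns NULL.
- c row (cust_id=2): no match → kept, o columns NULL.
- c row (cust_id=NULL): no match → kept, o columns NULL.
- c row (cust_id=2): no match → kept, o columns NULL.
Total: 2 matched + 6 padded = 8 rows.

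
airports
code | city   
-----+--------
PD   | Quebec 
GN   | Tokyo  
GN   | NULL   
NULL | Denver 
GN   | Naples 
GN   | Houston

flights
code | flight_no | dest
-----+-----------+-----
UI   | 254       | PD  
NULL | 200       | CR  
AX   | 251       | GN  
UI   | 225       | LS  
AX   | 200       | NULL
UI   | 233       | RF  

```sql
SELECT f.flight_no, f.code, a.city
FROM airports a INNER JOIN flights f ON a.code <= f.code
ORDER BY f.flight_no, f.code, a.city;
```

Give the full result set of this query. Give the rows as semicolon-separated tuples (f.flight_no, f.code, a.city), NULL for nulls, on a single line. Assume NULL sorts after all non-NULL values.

INNER JOIN keeps only pairs where the ON condition holds.
Matching on a.code <= f.code. A NULL in a compared column never satisfies the condition.
- a (code=PD) pairs with 3 row(s) of f.
- a (code=GN) pairs with 3 row(s) of f.
- a (code=GN) pairs with 3 row(s) of f.
- a (code=NULL) has no partner → excluded.
- a (code=GN) pairs with 3 row(s) of f.
- a (code=GN) pairs with 3 row(s) of f.

(225, UI, Houston); (225, UI, Naples); (225, UI, Quebec); (225, UI, Tokyo); (225, UI, NULL); (233, UI, Houston); (233, UI, Naples); (233, UI, Quebec); (233, UI, Tokyo); (233, UI, NULL); (254, UI, Houston); (254, UI, Naples); (254, UI, Quebec); (254, UI, Tokyo); (254, UI, NULL)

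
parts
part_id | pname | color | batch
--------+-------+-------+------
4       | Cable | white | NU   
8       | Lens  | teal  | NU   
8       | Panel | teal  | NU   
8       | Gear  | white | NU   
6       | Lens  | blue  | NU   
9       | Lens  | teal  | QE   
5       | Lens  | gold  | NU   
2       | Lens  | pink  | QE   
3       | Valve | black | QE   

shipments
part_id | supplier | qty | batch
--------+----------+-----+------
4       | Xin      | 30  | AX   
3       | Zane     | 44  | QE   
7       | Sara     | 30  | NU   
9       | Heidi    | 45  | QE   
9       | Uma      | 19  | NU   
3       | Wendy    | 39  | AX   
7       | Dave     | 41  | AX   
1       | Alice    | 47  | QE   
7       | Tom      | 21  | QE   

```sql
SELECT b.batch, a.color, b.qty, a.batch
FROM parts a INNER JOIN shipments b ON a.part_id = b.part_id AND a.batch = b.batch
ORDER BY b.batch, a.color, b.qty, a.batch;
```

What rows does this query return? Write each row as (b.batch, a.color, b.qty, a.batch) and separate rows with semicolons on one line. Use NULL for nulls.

(QE, black, 44, QE); (QE, teal, 45, QE)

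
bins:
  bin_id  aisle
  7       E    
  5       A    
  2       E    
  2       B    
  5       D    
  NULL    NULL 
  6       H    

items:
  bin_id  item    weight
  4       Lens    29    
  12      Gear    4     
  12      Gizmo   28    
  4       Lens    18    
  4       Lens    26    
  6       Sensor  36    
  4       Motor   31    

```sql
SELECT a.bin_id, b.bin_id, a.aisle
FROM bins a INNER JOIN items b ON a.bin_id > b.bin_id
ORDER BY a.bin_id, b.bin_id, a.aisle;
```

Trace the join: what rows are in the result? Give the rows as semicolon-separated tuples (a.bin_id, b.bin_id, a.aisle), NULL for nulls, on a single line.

(5, 4, A); (5, 4, A); (5, 4, A); (5, 4, A); (5, 4, D); (5, 4, D); (5, 4, D); (5, 4, D); (6, 4, H); (6, 4, H); (6, 4, H); (6, 4, H); (7, 4, E); (7, 4, E); (7, 4, E); (7, 4, E); (7, 6, E)

INNER JOIN keeps only pairs where the ON condition holds.
Matching on a.bin_id > b.bin_id. A NULL in a compared column never satisfies the condition.
- a (bin_id=7) pairs with 5 row(s) of b.
- a (bin_id=5) pairs with 4 row(s) of b.
- a (bin_id=2) has no partner → excluded.
- a (bin_id=2) has no partner → excluded.
- a (bin_id=5) pairs with 4 row(s) of b.
- a (bin_id=NULL) has no partner → excluded.
- a (bin_id=6) pairs with 4 row(s) of b.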